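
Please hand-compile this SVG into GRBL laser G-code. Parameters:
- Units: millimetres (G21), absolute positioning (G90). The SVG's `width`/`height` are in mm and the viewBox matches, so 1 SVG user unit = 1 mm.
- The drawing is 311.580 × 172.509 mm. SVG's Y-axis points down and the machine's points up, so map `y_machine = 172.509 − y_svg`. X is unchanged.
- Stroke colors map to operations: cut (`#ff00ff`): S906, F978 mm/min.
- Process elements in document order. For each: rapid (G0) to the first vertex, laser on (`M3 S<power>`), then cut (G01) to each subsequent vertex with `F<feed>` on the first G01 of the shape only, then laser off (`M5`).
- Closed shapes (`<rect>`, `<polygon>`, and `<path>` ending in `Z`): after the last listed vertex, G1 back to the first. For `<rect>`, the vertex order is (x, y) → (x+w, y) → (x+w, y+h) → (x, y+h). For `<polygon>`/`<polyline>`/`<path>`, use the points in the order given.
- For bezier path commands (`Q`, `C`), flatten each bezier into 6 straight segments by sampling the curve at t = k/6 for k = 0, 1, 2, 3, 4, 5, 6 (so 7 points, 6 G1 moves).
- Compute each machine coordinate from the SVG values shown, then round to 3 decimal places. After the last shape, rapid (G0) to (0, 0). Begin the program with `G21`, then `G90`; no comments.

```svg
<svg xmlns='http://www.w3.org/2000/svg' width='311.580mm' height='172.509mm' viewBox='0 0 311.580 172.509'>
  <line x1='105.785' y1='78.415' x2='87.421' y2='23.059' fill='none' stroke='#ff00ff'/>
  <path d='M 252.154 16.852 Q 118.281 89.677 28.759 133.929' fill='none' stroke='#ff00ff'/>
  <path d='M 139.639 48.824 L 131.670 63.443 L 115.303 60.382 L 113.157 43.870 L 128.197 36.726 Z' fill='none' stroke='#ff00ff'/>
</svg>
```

viewBox `0 0 311.580 172.509` with mm width/height → 1 unit = 1 mm. Flip: y_m = 172.509 − y_svg.

**Shape 1** — `<line>` line segment, stroke `#ff00ff` → cut (S906, F978). Machine vertices: (105.785,94.094) → (87.421,149.450). Open path.

**Shape 2** — `<path>` quadratic bezier, stroke `#ff00ff` → cut (S906, F978). Control points (SVG): P0=(252.154,16.852), P1=(118.281,89.677), P2=(28.759,133.929); sampled at t=k/6. Machine vertices: (252.154,155.657) → (208.762,132.176) → (167.833,110.282) → (129.369,89.975) → (93.368,71.256) → (59.832,54.124) → (28.759,38.580). Open path.

**Shape 3** — `<path>` regular polygon, stroke `#ff00ff` → cut (S906, F978). Machine vertices: (139.639,123.685) → (131.670,109.066) → (115.303,112.127) → (113.157,128.639) → (128.197,135.783) → (139.639,123.685). Closed: final G1 returns to the first vertex.

G21
G90
G0 X105.785 Y94.094
M3 S906
G01 X87.421 Y149.450 F978
M5
G0 X252.154 Y155.657
M3 S906
G01 X208.762 Y132.176 F978
G01 X167.833 Y110.282
G01 X129.369 Y89.975
G01 X93.368 Y71.256
G01 X59.832 Y54.124
G01 X28.759 Y38.580
M5
G0 X139.639 Y123.685
M3 S906
G01 X131.670 Y109.066 F978
G01 X115.303 Y112.127
G01 X113.157 Y128.639
G01 X128.197 Y135.783
G01 X139.639 Y123.685
M5
G0 X0.000 Y0.000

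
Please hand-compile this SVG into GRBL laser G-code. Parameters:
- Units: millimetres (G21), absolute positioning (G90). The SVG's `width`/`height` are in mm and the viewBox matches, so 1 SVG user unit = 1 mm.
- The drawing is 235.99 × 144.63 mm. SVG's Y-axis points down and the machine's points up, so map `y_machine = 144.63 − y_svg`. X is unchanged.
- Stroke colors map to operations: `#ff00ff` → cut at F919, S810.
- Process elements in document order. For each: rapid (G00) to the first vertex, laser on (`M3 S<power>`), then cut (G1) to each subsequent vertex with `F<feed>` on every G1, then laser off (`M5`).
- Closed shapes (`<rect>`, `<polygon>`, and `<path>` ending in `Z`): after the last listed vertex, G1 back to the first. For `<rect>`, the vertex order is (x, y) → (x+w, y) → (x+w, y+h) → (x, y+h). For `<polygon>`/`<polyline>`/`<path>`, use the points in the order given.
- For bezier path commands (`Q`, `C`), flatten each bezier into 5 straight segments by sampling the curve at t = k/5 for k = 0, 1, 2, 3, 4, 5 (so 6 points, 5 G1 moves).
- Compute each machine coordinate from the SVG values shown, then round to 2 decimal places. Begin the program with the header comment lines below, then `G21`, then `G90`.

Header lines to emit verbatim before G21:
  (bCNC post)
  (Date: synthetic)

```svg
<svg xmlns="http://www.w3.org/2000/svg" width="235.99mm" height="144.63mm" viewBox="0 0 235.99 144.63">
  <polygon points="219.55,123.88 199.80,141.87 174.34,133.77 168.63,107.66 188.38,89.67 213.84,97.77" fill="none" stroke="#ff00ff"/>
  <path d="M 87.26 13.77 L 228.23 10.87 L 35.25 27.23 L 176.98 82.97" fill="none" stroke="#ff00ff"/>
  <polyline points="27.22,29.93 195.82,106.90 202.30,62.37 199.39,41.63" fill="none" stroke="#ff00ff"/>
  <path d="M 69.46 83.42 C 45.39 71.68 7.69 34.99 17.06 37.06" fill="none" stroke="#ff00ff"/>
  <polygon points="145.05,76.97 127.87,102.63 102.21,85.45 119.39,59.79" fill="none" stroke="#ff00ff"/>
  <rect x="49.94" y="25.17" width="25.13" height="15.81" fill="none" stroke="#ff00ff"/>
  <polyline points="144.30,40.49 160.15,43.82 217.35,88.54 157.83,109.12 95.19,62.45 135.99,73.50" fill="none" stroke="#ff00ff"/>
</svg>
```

viewBox `0 0 235.99 144.63` with mm width/height → 1 unit = 1 mm. Flip: y_m = 144.63 − y_svg.

**Shape 1** — `<polygon>` regular polygon, stroke `#ff00ff` → cut (S810, F919). Machine vertices: (219.55,20.75) → (199.80,2.76) → (174.34,10.86) → (168.63,36.97) → (188.38,54.96) → (213.84,46.86) → (219.55,20.75). Closed: final G1 returns to the first vertex.

**Shape 2** — `<path>` open polyline, stroke `#ff00ff` → cut (S810, F919). Machine vertices: (87.26,130.86) → (228.23,133.76) → (35.25,117.40) → (176.98,61.66). Open path.

**Shape 3** — `<polyline>` open polyline, stroke `#ff00ff` → cut (S810, F919). Machine vertices: (27.22,114.70) → (195.82,37.73) → (202.30,82.26) → (199.39,103.00). Open path.

**Shape 4** — `<path>` cubic bezier, stroke `#ff00ff` → cut (S810, F919). Control points (SVG): P0=(69.46,83.42), P1=(45.39,71.68), P2=(7.69,34.99), P3=(17.06,37.06); sampled at t=k/5. Machine vertices: (69.46,61.21) → (53.87,70.74) → (37.92,83.20) → (24.52,95.53) → (16.60,104.67) → (17.06,107.57). Open path.

**Shape 5** — `<polygon>` regular polygon, stroke `#ff00ff` → cut (S810, F919). Machine vertices: (145.05,67.66) → (127.87,42.00) → (102.21,59.18) → (119.39,84.84) → (145.05,67.66). Closed: final G1 returns to the first vertex.

**Shape 6** — `<rect>` rectangle, stroke `#ff00ff` → cut (S810, F919). Machine vertices: (49.94,119.46) → (75.07,119.46) → (75.07,103.65) → (49.94,103.65) → (49.94,119.46). Closed: final G1 returns to the first vertex.

**Shape 7** — `<polyline>` open polyline, stroke `#ff00ff` → cut (S810, F919). Machine vertices: (144.30,104.14) → (160.15,100.81) → (217.35,56.09) → (157.83,35.51) → (95.19,82.18) → (135.99,71.13). Open path.

(bCNC post)
(Date: synthetic)
G21
G90
G00 X219.55 Y20.75
M3 S810
G1 X199.80 Y2.76 F919
G1 X174.34 Y10.86 F919
G1 X168.63 Y36.97 F919
G1 X188.38 Y54.96 F919
G1 X213.84 Y46.86 F919
G1 X219.55 Y20.75 F919
M5
G00 X87.26 Y130.86
M3 S810
G1 X228.23 Y133.76 F919
G1 X35.25 Y117.40 F919
G1 X176.98 Y61.66 F919
M5
G00 X27.22 Y114.70
M3 S810
G1 X195.82 Y37.73 F919
G1 X202.30 Y82.26 F919
G1 X199.39 Y103.00 F919
M5
G00 X69.46 Y61.21
M3 S810
G1 X53.87 Y70.74 F919
G1 X37.92 Y83.20 F919
G1 X24.52 Y95.53 F919
G1 X16.60 Y104.67 F919
G1 X17.06 Y107.57 F919
M5
G00 X145.05 Y67.66
M3 S810
G1 X127.87 Y42.00 F919
G1 X102.21 Y59.18 F919
G1 X119.39 Y84.84 F919
G1 X145.05 Y67.66 F919
M5
G00 X49.94 Y119.46
M3 S810
G1 X75.07 Y119.46 F919
G1 X75.07 Y103.65 F919
G1 X49.94 Y103.65 F919
G1 X49.94 Y119.46 F919
M5
G00 X144.30 Y104.14
M3 S810
G1 X160.15 Y100.81 F919
G1 X217.35 Y56.09 F919
G1 X157.83 Y35.51 F919
G1 X95.19 Y82.18 F919
G1 X135.99 Y71.13 F919
M5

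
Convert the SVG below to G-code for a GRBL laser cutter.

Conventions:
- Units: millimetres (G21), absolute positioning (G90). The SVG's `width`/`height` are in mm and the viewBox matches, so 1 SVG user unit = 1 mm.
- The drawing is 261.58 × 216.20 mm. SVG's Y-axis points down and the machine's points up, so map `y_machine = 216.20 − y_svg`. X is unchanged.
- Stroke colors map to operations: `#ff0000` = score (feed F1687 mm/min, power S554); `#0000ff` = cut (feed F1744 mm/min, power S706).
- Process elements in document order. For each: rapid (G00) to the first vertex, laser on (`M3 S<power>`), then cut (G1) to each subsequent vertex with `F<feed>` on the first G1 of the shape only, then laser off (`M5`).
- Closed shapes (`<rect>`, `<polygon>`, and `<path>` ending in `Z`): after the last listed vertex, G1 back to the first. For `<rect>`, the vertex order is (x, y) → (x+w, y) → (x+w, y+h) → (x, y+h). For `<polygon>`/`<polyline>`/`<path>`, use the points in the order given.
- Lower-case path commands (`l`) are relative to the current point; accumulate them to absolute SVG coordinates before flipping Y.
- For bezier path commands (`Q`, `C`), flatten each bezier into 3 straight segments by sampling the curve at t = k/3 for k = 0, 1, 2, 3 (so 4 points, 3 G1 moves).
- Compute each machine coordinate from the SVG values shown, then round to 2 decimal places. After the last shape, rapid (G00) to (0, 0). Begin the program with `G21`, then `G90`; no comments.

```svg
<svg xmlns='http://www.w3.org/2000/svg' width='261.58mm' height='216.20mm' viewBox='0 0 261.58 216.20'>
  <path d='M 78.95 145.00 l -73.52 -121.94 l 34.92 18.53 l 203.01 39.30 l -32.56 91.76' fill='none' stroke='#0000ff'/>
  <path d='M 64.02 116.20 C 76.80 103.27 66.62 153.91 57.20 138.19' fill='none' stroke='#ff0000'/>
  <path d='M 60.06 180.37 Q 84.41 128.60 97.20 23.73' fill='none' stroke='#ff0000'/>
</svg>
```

Since the viewBox matches the mm dimensions, user units are millimetres directly. The only transform is the Y-flip y_m = 216.20 − y_svg.

Shape 1 is a open polyline drawn with `<path>`. Its stroke #0000ff means cut at S706, F1744. After flipping Y the toolpath is (78.95,71.20) → (5.43,193.14) → (40.35,174.61) → (243.36,135.31) → (210.80,43.55).

Shape 2 is a cubic bezier drawn with `<path>`. Its stroke #ff0000 means score at S554, F1687. After flipping Y the toolpath is (64.02,100.00) → (70.03,96.55) → (65.99,79.60) → (57.20,78.01).

Shape 3 is a quadratic bezier drawn with `<path>`. Its stroke #ff0000 means score at S554, F1687. After flipping Y the toolpath is (60.06,35.83) → (75.01,76.24) → (87.39,128.46) → (97.20,192.47).

G21
G90
G00 X78.95 Y71.20
M3 S706
G1 X5.43 Y193.14 F1744
G1 X40.35 Y174.61
G1 X243.36 Y135.31
G1 X210.80 Y43.55
M5
G00 X64.02 Y100.00
M3 S554
G1 X70.03 Y96.55 F1687
G1 X65.99 Y79.60
G1 X57.20 Y78.01
M5
G00 X60.06 Y35.83
M3 S554
G1 X75.01 Y76.24 F1687
G1 X87.39 Y128.46
G1 X97.20 Y192.47
M5
G00 X0.00 Y0.00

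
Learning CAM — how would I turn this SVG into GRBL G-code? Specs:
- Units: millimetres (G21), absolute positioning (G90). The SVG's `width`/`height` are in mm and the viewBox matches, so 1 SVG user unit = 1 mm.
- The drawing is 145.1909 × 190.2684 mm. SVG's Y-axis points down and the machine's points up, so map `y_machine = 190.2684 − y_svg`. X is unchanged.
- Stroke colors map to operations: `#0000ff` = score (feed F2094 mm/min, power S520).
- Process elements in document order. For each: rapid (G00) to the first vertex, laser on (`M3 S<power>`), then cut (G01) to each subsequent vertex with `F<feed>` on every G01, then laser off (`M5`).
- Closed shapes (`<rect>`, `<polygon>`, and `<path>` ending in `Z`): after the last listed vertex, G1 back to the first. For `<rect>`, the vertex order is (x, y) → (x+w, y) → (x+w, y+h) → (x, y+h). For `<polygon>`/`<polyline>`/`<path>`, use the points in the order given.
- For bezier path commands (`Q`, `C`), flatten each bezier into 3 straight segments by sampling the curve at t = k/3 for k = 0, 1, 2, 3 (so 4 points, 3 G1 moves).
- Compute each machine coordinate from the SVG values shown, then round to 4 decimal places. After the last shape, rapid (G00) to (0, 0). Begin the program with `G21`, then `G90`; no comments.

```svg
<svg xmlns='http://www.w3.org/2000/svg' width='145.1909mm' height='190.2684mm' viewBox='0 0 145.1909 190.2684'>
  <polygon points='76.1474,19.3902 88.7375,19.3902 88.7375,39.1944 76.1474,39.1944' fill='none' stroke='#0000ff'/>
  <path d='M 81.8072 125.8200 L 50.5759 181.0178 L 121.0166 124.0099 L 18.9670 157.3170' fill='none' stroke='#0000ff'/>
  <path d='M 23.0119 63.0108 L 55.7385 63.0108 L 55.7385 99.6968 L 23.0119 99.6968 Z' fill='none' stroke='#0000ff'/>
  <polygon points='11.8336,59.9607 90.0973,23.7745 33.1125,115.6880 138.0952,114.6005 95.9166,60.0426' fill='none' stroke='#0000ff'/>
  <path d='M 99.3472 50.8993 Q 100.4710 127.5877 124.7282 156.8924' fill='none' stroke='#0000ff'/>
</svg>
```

G21
G90
G00 X76.1474 Y170.8782
M3 S520
G01 X88.7375 Y170.8782 F2094
G01 X88.7375 Y151.0740 F2094
G01 X76.1474 Y151.0740 F2094
G01 X76.1474 Y170.8782 F2094
M5
G00 X81.8072 Y64.4484
M3 S520
G01 X50.5759 Y9.2506 F2094
G01 X121.0166 Y66.2585 F2094
G01 X18.9670 Y32.9514 F2094
M5
G00 X23.0119 Y127.2576
M3 S520
G01 X55.7385 Y127.2576 F2094
G01 X55.7385 Y90.5716 F2094
G01 X23.0119 Y90.5716 F2094
G01 X23.0119 Y127.2576 F2094
M5
G00 X11.8336 Y130.3077
M3 S520
G01 X90.0973 Y166.4939 F2094
G01 X33.1125 Y74.5804 F2094
G01 X138.0952 Y75.6679 F2094
G01 X95.9166 Y130.2258 F2094
G01 X11.8336 Y130.3077 F2094
M5
G00 X99.3472 Y139.3691
M3 S520
G01 X102.6668 Y93.5084 F2094
G01 X111.1271 Y58.1773 F2094
G01 X124.7282 Y33.3760 F2094
M5
G00 X0.0000 Y0.0000

viewBox `0 0 145.1909 190.2684` with mm width/height → 1 unit = 1 mm. Flip: y_m = 190.2684 − y_svg.

**Shape 1** — `<polygon>` rectangle, stroke `#0000ff` → score (S520, F2094). Machine vertices: (76.1474,170.8782) → (88.7375,170.8782) → (88.7375,151.0740) → (76.1474,151.0740) → (76.1474,170.8782). Closed: final G1 returns to the first vertex.

**Shape 2** — `<path>` open polyline, stroke `#0000ff` → score (S520, F2094). Machine vertices: (81.8072,64.4484) → (50.5759,9.2506) → (121.0166,66.2585) → (18.9670,32.9514). Open path.

**Shape 3** — `<path>` rectangle, stroke `#0000ff` → score (S520, F2094). Machine vertices: (23.0119,127.2576) → (55.7385,127.2576) → (55.7385,90.5716) → (23.0119,90.5716) → (23.0119,127.2576). Closed: final G1 returns to the first vertex.

**Shape 4** — `<polygon>` closed polygon, stroke `#0000ff` → score (S520, F2094). Machine vertices: (11.8336,130.3077) → (90.0973,166.4939) → (33.1125,74.5804) → (138.0952,75.6679) → (95.9166,130.2258) → (11.8336,130.3077). Closed: final G1 returns to the first vertex.

**Shape 5** — `<path>` quadratic bezier, stroke `#0000ff` → score (S520, F2094). Control points (SVG): P0=(99.3472,50.8993), P1=(100.4710,127.5877), P2=(124.7282,156.8924); sampled at t=k/3. Machine vertices: (99.3472,139.3691) → (102.6668,93.5084) → (111.1271,58.1773) → (124.7282,33.3760). Open path.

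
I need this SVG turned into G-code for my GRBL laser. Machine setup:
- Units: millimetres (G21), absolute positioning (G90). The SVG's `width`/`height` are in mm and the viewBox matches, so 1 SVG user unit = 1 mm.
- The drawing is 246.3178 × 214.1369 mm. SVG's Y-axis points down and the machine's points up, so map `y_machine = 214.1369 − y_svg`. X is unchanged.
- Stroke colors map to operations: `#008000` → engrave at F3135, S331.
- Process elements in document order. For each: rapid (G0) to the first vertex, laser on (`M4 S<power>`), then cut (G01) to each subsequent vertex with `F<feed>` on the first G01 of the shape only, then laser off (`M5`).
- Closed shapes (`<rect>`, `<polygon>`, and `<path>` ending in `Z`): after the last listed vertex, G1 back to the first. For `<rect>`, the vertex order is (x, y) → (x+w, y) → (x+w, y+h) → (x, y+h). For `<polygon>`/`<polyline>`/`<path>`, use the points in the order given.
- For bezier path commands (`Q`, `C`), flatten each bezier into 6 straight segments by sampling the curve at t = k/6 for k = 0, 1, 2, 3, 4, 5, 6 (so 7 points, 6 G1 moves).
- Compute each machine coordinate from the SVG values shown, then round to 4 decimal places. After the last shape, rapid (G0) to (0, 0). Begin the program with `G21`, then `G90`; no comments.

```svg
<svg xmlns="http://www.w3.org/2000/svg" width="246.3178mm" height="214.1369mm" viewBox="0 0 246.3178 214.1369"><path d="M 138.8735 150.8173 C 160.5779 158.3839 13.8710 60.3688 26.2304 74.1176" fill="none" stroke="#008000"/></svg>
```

G21
G90
G0 X138.8735 Y63.3196
M4 S331
G01 X137.2075 Y67.3285 F3135
G01 X116.5696 Y82.8971
G01 X86.0563 Y103.9878
G01 X54.7643 Y124.5633
G01 X31.7901 Y138.5863
G01 X26.2304 Y140.0193
M5
G0 X0.0000 Y0.0000

viewBox `0 0 246.3178 214.1369` with mm width/height → 1 unit = 1 mm. Flip: y_m = 214.1369 − y_svg.

**Shape 1** — `<path>` cubic bezier, stroke `#008000` → engrave (S331, F3135). Control points (SVG): P0=(138.8735,150.8173), P1=(160.5779,158.3839), P2=(13.8710,60.3688), P3=(26.2304,74.1176); sampled at t=k/6. Machine vertices: (138.8735,63.3196) → (137.2075,67.3285) → (116.5696,82.8971) → (86.0563,103.9878) → (54.7643,124.5633) → (31.7901,138.5863) → (26.2304,140.0193). Open path.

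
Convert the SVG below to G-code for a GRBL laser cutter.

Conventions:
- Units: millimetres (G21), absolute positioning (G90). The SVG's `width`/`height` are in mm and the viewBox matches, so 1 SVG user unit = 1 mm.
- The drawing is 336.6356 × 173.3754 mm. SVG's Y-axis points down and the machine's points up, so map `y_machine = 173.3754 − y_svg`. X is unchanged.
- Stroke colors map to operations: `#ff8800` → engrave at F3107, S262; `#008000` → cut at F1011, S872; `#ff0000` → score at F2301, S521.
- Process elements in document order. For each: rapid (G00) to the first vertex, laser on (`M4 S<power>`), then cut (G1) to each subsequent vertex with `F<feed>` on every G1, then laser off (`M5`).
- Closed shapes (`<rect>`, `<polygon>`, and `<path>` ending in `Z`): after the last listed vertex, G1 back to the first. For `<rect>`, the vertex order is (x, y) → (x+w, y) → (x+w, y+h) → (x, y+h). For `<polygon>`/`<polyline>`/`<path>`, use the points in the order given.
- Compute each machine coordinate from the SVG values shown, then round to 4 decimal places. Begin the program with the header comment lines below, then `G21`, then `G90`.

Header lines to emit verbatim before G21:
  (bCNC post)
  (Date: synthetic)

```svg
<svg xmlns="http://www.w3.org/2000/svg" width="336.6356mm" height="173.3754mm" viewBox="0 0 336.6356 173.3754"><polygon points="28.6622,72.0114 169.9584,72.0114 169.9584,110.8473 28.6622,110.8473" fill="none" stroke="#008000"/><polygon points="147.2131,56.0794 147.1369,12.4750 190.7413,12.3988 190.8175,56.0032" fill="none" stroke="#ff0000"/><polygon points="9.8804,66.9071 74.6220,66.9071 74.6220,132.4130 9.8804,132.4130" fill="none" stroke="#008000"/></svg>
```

Since the viewBox matches the mm dimensions, user units are millimetres directly. The only transform is the Y-flip y_m = 173.3754 − y_svg.

Shape 1 is a rectangle drawn with `<polygon>`. Its stroke #008000 means cut at S872, F1011. After flipping Y the toolpath is (28.6622,101.3640) → (169.9584,101.3640) → (169.9584,62.5281) → (28.6622,62.5281) → (28.6622,101.3640), returning to the start.

Shape 2 is a regular polygon drawn with `<polygon>`. Its stroke #ff0000 means score at S521, F2301. After flipping Y the toolpath is (147.2131,117.2960) → (147.1369,160.9004) → (190.7413,160.9766) → (190.8175,117.3722) → (147.2131,117.2960), returning to the start.

Shape 3 is a rectangle drawn with `<polygon>`. Its stroke #008000 means cut at S872, F1011. After flipping Y the toolpath is (9.8804,106.4683) → (74.6220,106.4683) → (74.6220,40.9624) → (9.8804,40.9624) → (9.8804,106.4683), returning to the start.

(bCNC post)
(Date: synthetic)
G21
G90
G00 X28.6622 Y101.3640
M4 S872
G1 X169.9584 Y101.3640 F1011
G1 X169.9584 Y62.5281 F1011
G1 X28.6622 Y62.5281 F1011
G1 X28.6622 Y101.3640 F1011
M5
G00 X147.2131 Y117.2960
M4 S521
G1 X147.1369 Y160.9004 F2301
G1 X190.7413 Y160.9766 F2301
G1 X190.8175 Y117.3722 F2301
G1 X147.2131 Y117.2960 F2301
M5
G00 X9.8804 Y106.4683
M4 S872
G1 X74.6220 Y106.4683 F1011
G1 X74.6220 Y40.9624 F1011
G1 X9.8804 Y40.9624 F1011
G1 X9.8804 Y106.4683 F1011
M5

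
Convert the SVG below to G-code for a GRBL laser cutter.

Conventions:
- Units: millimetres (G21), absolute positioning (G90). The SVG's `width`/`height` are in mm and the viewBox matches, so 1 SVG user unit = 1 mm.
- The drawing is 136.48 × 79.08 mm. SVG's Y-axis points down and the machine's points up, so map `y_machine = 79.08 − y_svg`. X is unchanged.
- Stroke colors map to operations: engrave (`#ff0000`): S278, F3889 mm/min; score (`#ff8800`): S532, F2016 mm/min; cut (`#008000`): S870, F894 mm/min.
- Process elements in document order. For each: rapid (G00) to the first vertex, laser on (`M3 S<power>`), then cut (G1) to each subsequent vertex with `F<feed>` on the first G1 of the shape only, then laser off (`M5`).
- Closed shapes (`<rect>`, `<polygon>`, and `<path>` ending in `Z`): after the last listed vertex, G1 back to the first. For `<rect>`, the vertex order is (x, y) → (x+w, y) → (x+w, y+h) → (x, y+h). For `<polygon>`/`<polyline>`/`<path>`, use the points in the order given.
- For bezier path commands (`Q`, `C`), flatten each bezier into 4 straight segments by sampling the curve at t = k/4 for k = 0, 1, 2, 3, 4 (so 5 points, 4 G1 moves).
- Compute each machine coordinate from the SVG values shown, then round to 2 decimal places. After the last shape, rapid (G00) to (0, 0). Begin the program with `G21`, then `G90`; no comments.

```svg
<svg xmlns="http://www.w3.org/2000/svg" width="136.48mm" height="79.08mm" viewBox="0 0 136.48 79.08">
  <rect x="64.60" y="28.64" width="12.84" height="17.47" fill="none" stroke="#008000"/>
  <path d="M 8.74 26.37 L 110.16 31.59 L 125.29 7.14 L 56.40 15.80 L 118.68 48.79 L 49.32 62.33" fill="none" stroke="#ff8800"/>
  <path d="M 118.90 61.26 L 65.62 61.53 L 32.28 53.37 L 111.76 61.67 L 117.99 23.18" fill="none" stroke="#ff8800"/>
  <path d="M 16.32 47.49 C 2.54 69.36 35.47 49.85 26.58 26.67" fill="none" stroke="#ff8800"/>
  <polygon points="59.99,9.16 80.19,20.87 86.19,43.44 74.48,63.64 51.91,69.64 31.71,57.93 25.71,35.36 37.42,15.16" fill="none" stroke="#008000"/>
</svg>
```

Since the viewBox matches the mm dimensions, user units are millimetres directly. The only transform is the Y-flip y_m = 79.08 − y_svg.

Shape 1 is a rectangle drawn with `<rect>`. Its stroke #008000 means cut at S870, F894. After flipping Y the toolpath is (64.60,50.44) → (77.44,50.44) → (77.44,32.97) → (64.60,32.97) → (64.60,50.44), returning to the start.

Shape 2 is a open polyline drawn with `<path>`. Its stroke #ff8800 means score at S532, F2016. After flipping Y the toolpath is (8.74,52.71) → (110.16,47.49) → (125.29,71.94) → (56.40,63.28) → (118.68,30.29) → (49.32,16.75).

Shape 3 is a open polyline drawn with `<path>`. Its stroke #ff8800 means score at S532, F2016. After flipping Y the toolpath is (118.90,17.82) → (65.62,17.55) → (32.28,25.71) → (111.76,17.41) → (117.99,55.90).

Shape 4 is a cubic bezier drawn with `<path>`. Its stroke #ff8800 means score at S532, F2016. After flipping Y the toolpath is (16.32,31.59) → (13.36,22.36) → (19.62,25.11) → (26.79,36.30) → (26.58,52.41).

Shape 5 is a regular polygon drawn with `<polygon>`. Its stroke #008000 means cut at S870, F894. After flipping Y the toolpath is (59.99,69.92) → (80.19,58.21) → (86.19,35.64) → (74.48,15.44) → (51.91,9.44) → (31.71,21.15) → (25.71,43.72) → (37.42,63.92) → (59.99,69.92), returning to the start.

G21
G90
G00 X64.60 Y50.44
M3 S870
G1 X77.44 Y50.44 F894
G1 X77.44 Y32.97
G1 X64.60 Y32.97
G1 X64.60 Y50.44
M5
G00 X8.74 Y52.71
M3 S532
G1 X110.16 Y47.49 F2016
G1 X125.29 Y71.94
G1 X56.40 Y63.28
G1 X118.68 Y30.29
G1 X49.32 Y16.75
M5
G00 X118.90 Y17.82
M3 S532
G1 X65.62 Y17.55 F2016
G1 X32.28 Y25.71
G1 X111.76 Y17.41
G1 X117.99 Y55.90
M5
G00 X16.32 Y31.59
M3 S532
G1 X13.36 Y22.36 F2016
G1 X19.62 Y25.11
G1 X26.79 Y36.30
G1 X26.58 Y52.41
M5
G00 X59.99 Y69.92
M3 S870
G1 X80.19 Y58.21 F894
G1 X86.19 Y35.64
G1 X74.48 Y15.44
G1 X51.91 Y9.44
G1 X31.71 Y21.15
G1 X25.71 Y43.72
G1 X37.42 Y63.92
G1 X59.99 Y69.92
M5
G00 X0.00 Y0.00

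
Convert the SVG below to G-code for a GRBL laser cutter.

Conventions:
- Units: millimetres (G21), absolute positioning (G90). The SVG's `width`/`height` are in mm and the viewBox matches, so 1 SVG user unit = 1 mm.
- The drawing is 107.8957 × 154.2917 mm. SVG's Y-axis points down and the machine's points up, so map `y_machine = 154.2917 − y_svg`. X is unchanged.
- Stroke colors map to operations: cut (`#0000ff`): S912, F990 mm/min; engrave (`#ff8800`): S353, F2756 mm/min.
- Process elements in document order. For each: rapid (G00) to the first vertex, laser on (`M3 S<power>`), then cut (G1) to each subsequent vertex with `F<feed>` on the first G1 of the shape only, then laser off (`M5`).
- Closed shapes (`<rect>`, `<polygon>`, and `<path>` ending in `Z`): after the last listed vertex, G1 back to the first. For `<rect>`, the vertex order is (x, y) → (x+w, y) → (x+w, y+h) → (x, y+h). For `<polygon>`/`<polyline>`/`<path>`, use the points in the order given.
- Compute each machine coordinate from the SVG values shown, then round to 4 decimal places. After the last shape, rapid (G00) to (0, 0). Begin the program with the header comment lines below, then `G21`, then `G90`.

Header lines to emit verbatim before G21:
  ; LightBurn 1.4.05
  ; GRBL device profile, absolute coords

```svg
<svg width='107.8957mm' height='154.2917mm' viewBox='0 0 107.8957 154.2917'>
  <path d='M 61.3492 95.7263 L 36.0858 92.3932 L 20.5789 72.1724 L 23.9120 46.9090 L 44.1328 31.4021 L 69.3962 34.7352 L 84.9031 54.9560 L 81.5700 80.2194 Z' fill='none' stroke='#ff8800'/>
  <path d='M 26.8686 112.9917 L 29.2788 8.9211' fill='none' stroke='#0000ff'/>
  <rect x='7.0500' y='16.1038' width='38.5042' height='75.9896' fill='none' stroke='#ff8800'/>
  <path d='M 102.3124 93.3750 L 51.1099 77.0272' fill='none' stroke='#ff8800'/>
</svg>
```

viewBox `0 0 107.8957 154.2917` with mm width/height → 1 unit = 1 mm. Flip: y_m = 154.2917 − y_svg.

**Shape 1** — `<path>` regular polygon, stroke `#ff8800` → engrave (S353, F2756). Machine vertices: (61.3492,58.5654) → (36.0858,61.8985) → (20.5789,82.1193) → (23.9120,107.3827) → (44.1328,122.8896) → (69.3962,119.5565) → (84.9031,99.3357) → (81.5700,74.0723) → (61.3492,58.5654). Closed: final G1 returns to the first vertex.

**Shape 2** — `<path>` line segment, stroke `#0000ff` → cut (S912, F990). Machine vertices: (26.8686,41.3000) → (29.2788,145.3706). Open path.

**Shape 3** — `<rect>` rectangle, stroke `#ff8800` → engrave (S353, F2756). Machine vertices: (7.0500,138.1879) → (45.5542,138.1879) → (45.5542,62.1983) → (7.0500,62.1983) → (7.0500,138.1879). Closed: final G1 returns to the first vertex.

**Shape 4** — `<path>` line segment, stroke `#ff8800` → engrave (S353, F2756). Machine vertices: (102.3124,60.9167) → (51.1099,77.2645). Open path.

; LightBurn 1.4.05
; GRBL device profile, absolute coords
G21
G90
G00 X61.3492 Y58.5654
M3 S353
G1 X36.0858 Y61.8985 F2756
G1 X20.5789 Y82.1193
G1 X23.9120 Y107.3827
G1 X44.1328 Y122.8896
G1 X69.3962 Y119.5565
G1 X84.9031 Y99.3357
G1 X81.5700 Y74.0723
G1 X61.3492 Y58.5654
M5
G00 X26.8686 Y41.3000
M3 S912
G1 X29.2788 Y145.3706 F990
M5
G00 X7.0500 Y138.1879
M3 S353
G1 X45.5542 Y138.1879 F2756
G1 X45.5542 Y62.1983
G1 X7.0500 Y62.1983
G1 X7.0500 Y138.1879
M5
G00 X102.3124 Y60.9167
M3 S353
G1 X51.1099 Y77.2645 F2756
M5
G00 X0.0000 Y0.0000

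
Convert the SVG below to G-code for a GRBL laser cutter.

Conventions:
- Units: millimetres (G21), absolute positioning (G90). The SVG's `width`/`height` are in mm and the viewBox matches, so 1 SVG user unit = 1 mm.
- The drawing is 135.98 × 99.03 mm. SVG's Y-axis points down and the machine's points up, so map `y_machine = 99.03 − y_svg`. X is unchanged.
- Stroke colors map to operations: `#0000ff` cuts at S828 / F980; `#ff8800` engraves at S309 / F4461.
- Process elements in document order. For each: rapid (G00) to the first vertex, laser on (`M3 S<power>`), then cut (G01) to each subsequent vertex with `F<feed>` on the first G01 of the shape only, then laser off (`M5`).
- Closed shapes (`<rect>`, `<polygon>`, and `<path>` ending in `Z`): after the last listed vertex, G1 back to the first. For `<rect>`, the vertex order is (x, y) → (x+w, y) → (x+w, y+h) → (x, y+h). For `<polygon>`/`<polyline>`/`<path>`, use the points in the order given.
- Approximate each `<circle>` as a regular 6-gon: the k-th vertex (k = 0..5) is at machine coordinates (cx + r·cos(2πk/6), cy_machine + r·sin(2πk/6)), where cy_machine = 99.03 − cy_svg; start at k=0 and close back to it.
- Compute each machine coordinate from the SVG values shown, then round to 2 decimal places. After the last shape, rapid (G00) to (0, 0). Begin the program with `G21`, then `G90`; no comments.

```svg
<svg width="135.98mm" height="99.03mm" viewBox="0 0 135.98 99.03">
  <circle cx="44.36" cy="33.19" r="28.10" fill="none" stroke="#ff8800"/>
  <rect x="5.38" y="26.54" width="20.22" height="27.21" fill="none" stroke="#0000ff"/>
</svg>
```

1 u = 1 mm; y_m = 99.03 − y.

[1] `<circle>` circle, #ff8800→engrave S309 F4461: (72.46,65.84) → (58.41,90.18) → (30.31,90.18) → (16.26,65.84) → (30.31,41.50) → (58.41,41.50) → (72.46,65.84) (closed)

[2] `<rect>` rectangle, #0000ff→cut S828 F980: (5.38,72.49) → (25.60,72.49) → (25.60,45.28) → (5.38,45.28) → (5.38,72.49) (closed)

G21
G90
G00 X72.46 Y65.84
M3 S309
G01 X58.41 Y90.18 F4461
G01 X30.31 Y90.18
G01 X16.26 Y65.84
G01 X30.31 Y41.50
G01 X58.41 Y41.50
G01 X72.46 Y65.84
M5
G00 X5.38 Y72.49
M3 S828
G01 X25.60 Y72.49 F980
G01 X25.60 Y45.28
G01 X5.38 Y45.28
G01 X5.38 Y72.49
M5
G00 X0.00 Y0.00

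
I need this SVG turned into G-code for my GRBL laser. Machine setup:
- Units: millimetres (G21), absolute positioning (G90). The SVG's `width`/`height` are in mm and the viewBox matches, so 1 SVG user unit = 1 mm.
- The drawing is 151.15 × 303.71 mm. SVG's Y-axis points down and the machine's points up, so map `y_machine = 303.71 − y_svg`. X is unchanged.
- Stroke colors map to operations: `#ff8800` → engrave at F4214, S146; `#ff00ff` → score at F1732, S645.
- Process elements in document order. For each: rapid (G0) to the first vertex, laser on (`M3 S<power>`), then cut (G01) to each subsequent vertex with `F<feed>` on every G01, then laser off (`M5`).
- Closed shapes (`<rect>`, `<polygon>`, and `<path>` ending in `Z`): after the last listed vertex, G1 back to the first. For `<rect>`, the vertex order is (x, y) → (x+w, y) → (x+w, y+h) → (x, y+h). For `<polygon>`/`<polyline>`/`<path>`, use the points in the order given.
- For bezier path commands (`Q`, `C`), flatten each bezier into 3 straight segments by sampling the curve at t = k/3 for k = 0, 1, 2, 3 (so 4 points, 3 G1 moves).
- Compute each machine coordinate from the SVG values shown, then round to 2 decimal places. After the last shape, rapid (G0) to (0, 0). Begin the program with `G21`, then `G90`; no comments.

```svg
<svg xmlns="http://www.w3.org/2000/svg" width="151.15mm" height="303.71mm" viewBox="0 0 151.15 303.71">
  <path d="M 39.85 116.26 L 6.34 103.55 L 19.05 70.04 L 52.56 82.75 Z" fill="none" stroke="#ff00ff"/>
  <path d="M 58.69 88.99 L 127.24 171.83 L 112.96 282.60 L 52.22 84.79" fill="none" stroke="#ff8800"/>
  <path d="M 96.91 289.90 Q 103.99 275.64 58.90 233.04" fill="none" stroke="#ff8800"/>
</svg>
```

G21
G90
G0 X39.85 Y187.45
M3 S645
G01 X6.34 Y200.16 F1732
G01 X19.05 Y233.67 F1732
G01 X52.56 Y220.96 F1732
G01 X39.85 Y187.45 F1732
M5
G0 X58.69 Y214.72
M3 S146
G01 X127.24 Y131.88 F4214
G01 X112.96 Y21.11 F4214
G01 X52.22 Y218.92 F4214
M5
G0 X96.91 Y13.81
M3 S146
G01 X95.83 Y26.47 F4214
G01 X83.16 Y45.42 F4214
G01 X58.90 Y70.67 F4214
M5
G0 X0.00 Y0.00

1 u = 1 mm; y_m = 303.71 − y.

[1] `<path>` regular polygon, #ff00ff→score S645 F1732: (39.85,187.45) → (6.34,200.16) → (19.05,233.67) → (52.56,220.96) → (39.85,187.45) (closed)

[2] `<path>` open polyline, #ff8800→engrave S146 F4214: (58.69,214.72) → (127.24,131.88) → (112.96,21.11) → (52.22,218.92)

[3] `<path>` quadratic bezier, #ff8800→engrave S146 F4214: (96.91,13.81) → (95.83,26.47) → (83.16,45.42) → (58.90,70.67)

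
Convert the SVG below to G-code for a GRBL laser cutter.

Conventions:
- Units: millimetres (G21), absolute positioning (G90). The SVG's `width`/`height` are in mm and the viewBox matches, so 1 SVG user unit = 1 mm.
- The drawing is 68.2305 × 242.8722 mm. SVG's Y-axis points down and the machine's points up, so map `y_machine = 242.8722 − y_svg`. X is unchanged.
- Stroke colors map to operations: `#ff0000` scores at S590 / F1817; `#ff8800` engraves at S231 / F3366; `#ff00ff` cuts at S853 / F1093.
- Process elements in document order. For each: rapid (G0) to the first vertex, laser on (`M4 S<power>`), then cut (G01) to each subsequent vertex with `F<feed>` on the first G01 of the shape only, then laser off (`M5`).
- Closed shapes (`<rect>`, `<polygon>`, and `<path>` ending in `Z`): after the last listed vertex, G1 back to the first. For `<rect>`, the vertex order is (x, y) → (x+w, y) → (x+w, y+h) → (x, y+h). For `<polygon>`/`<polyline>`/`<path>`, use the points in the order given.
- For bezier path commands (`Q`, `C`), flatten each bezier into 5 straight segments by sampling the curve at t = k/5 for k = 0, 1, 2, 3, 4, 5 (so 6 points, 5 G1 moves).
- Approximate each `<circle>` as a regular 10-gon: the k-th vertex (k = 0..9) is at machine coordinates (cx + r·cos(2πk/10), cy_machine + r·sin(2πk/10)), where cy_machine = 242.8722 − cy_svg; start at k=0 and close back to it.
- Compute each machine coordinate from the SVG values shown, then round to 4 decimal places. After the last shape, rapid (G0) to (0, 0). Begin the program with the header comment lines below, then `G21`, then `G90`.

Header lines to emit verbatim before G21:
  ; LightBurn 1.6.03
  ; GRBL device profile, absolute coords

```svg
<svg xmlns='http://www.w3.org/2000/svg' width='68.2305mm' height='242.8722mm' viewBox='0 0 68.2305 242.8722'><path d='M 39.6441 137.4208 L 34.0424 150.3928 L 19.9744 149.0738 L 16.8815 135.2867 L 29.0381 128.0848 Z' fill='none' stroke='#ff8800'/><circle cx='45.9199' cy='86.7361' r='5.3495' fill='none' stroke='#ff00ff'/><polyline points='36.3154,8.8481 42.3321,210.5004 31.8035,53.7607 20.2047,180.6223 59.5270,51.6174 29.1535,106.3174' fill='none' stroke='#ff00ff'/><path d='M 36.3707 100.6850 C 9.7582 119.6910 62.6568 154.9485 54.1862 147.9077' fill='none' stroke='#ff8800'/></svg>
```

Since the viewBox matches the mm dimensions, user units are millimetres directly. The only transform is the Y-flip y_m = 242.8722 − y_svg.

Shape 1 is a regular polygon drawn with `<path>`. Its stroke #ff8800 means engrave at S231, F3366. After flipping Y the toolpath is (39.6441,105.4514) → (34.0424,92.4794) → (19.9744,93.7984) → (16.8815,107.5855) → (29.0381,114.7874) → (39.6441,105.4514), returning to the start.

Shape 2 is a circle drawn with `<circle>`. Its stroke #ff00ff means cut at S853, F1093. After flipping Y the toolpath is (51.2694,156.1361) → (50.2477,159.2805) → (47.5730,161.2238) → (44.2668,161.2238) → (41.5921,159.2805) → (40.5704,156.1361) → (41.5921,152.9917) → (44.2668,151.0484) → (47.5730,151.0484) → (50.2477,152.9917) → (51.2694,156.1361), returning to the start.

Shape 3 is a open polyline drawn with `<polyline>`. Its stroke #ff00ff means cut at S853, F1093. After flipping Y the toolpath is (36.3154,234.0241) → (42.3321,32.3718) → (31.8035,189.1115) → (20.2047,62.2499) → (59.5270,191.2548) → (29.1535,136.5548).

Shape 4 is a cubic bezier drawn with `<path>`. Its stroke #ff8800 means engrave at S231, F3366. After flipping Y the toolpath is (36.3707,142.1872) → (28.8175,129.3018) → (33.5847,115.3265) → (43.9100,103.0715) → (53.0313,95.3474) → (54.1862,94.9645).

; LightBurn 1.6.03
; GRBL device profile, absolute coords
G21
G90
G0 X39.6441 Y105.4514
M4 S231
G01 X34.0424 Y92.4794 F3366
G01 X19.9744 Y93.7984
G01 X16.8815 Y107.5855
G01 X29.0381 Y114.7874
G01 X39.6441 Y105.4514
M5
G0 X51.2694 Y156.1361
M4 S853
G01 X50.2477 Y159.2805 F1093
G01 X47.5730 Y161.2238
G01 X44.2668 Y161.2238
G01 X41.5921 Y159.2805
G01 X40.5704 Y156.1361
G01 X41.5921 Y152.9917
G01 X44.2668 Y151.0484
G01 X47.5730 Y151.0484
G01 X50.2477 Y152.9917
G01 X51.2694 Y156.1361
M5
G0 X36.3154 Y234.0241
M4 S853
G01 X42.3321 Y32.3718 F1093
G01 X31.8035 Y189.1115
G01 X20.2047 Y62.2499
G01 X59.5270 Y191.2548
G01 X29.1535 Y136.5548
M5
G0 X36.3707 Y142.1872
M4 S231
G01 X28.8175 Y129.3018 F3366
G01 X33.5847 Y115.3265
G01 X43.9100 Y103.0715
G01 X53.0313 Y95.3474
G01 X54.1862 Y94.9645
M5
G0 X0.0000 Y0.0000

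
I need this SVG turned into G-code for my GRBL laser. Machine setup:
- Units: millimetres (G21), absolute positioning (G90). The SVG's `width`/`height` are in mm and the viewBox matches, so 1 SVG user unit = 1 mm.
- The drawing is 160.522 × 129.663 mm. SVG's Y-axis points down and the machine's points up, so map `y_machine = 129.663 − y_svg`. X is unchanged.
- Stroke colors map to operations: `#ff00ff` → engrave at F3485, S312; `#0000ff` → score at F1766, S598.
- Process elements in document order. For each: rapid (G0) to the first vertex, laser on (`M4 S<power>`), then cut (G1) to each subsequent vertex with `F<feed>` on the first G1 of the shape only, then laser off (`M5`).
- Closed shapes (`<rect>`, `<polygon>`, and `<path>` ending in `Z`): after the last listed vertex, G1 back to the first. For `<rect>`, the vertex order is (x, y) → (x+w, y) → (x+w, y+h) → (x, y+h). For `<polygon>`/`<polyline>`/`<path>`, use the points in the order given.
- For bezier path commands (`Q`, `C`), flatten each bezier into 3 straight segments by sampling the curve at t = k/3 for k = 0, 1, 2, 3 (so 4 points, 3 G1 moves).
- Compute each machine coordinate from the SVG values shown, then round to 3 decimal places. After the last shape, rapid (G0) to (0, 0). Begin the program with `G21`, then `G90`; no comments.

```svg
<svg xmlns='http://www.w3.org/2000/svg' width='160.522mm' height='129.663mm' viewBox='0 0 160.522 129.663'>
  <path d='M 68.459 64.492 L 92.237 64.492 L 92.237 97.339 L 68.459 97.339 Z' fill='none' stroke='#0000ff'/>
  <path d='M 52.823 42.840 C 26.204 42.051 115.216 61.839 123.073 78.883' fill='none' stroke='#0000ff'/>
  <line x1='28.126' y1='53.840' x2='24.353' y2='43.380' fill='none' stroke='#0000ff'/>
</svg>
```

G21
G90
G0 X68.459 Y65.171
M4 S598
G1 X92.237 Y65.171 F1766
G1 X92.237 Y32.324
G1 X68.459 Y32.324
G1 X68.459 Y65.171
M5
G0 X52.823 Y86.823
M4 S598
G1 X57.459 Y81.617 F1766
G1 X95.453 Y67.875
G1 X123.073 Y50.780
M5
G0 X28.126 Y75.823
M4 S598
G1 X24.353 Y86.283 F1766
M5
G0 X0.000 Y0.000

viewBox `0 0 160.522 129.663` with mm width/height → 1 unit = 1 mm. Flip: y_m = 129.663 − y_svg.

**Shape 1** — `<path>` rectangle, stroke `#0000ff` → score (S598, F1766). Machine vertices: (68.459,65.171) → (92.237,65.171) → (92.237,32.324) → (68.459,32.324) → (68.459,65.171). Closed: final G1 returns to the first vertex.

**Shape 2** — `<path>` cubic bezier, stroke `#0000ff` → score (S598, F1766). Control points (SVG): P0=(52.823,42.840), P1=(26.204,42.051), P2=(115.216,61.839), P3=(123.073,78.883); sampled at t=k/3. Machine vertices: (52.823,86.823) → (57.459,81.617) → (95.453,67.875) → (123.073,50.780). Open path.

**Shape 3** — `<line>` line segment, stroke `#0000ff` → score (S598, F1766). Machine vertices: (28.126,75.823) → (24.353,86.283). Open path.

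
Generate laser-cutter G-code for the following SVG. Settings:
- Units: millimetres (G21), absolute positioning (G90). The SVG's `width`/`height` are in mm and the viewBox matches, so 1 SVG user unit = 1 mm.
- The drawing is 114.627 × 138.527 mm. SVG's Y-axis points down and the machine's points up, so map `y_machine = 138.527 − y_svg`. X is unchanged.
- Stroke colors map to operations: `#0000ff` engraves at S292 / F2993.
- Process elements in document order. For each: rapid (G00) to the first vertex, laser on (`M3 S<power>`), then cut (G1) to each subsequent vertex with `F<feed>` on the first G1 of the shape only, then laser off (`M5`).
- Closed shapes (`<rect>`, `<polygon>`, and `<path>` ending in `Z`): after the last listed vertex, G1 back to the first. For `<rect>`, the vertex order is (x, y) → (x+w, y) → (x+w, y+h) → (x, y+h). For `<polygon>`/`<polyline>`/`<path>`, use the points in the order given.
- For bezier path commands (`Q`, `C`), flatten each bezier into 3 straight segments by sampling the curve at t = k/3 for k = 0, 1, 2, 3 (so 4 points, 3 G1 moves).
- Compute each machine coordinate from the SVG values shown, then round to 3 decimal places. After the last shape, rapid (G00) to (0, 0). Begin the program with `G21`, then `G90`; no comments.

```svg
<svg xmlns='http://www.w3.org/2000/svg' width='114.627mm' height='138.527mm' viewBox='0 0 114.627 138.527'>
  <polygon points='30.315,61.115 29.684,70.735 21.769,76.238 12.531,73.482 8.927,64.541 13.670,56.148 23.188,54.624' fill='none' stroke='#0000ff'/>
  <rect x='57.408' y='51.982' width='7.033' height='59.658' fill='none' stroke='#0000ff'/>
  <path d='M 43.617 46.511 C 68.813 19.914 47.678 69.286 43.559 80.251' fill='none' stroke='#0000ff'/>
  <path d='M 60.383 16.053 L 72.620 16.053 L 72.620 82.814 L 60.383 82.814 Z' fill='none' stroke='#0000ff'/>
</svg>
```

G21
G90
G00 X30.315 Y77.412
M3 S292
G1 X29.684 Y67.792 F2993
G1 X21.769 Y62.289
G1 X12.531 Y65.045
G1 X8.927 Y73.986
G1 X13.670 Y82.379
G1 X23.188 Y83.903
G1 X30.315 Y77.412
M5
G00 X57.408 Y86.545
M3 S292
G1 X64.441 Y86.545 F2993
G1 X64.441 Y26.887
G1 X57.408 Y26.887
G1 X57.408 Y86.545
M5
G00 X43.617 Y92.016
M3 S292
G1 X55.716 Y97.526 F2993
G1 X51.004 Y77.807
G1 X43.559 Y58.276
M5
G00 X60.383 Y122.474
M3 S292
G1 X72.620 Y122.474 F2993
G1 X72.620 Y55.713
G1 X60.383 Y55.713
G1 X60.383 Y122.474
M5
G00 X0.000 Y0.000

viewBox `0 0 114.627 138.527` with mm width/height → 1 unit = 1 mm. Flip: y_m = 138.527 − y_svg.

**Shape 1** — `<polygon>` regular polygon, stroke `#0000ff` → engrave (S292, F2993). Machine vertices: (30.315,77.412) → (29.684,67.792) → (21.769,62.289) → (12.531,65.045) → (8.927,73.986) → (13.670,82.379) → (23.188,83.903) → (30.315,77.412). Closed: final G1 returns to the first vertex.

**Shape 2** — `<rect>` rectangle, stroke `#0000ff` → engrave (S292, F2993). Machine vertices: (57.408,86.545) → (64.441,86.545) → (64.441,26.887) → (57.408,26.887) → (57.408,86.545). Closed: final G1 returns to the first vertex.

**Shape 3** — `<path>` cubic bezier, stroke `#0000ff` → engrave (S292, F2993). Control points (SVG): P0=(43.617,46.511), P1=(68.813,19.914), P2=(47.678,69.286), P3=(43.559,80.251); sampled at t=k/3. Machine vertices: (43.617,92.016) → (55.716,97.526) → (51.004,77.807) → (43.559,58.276). Open path.

**Shape 4** — `<path>` rectangle, stroke `#0000ff` → engrave (S292, F2993). Machine vertices: (60.383,122.474) → (72.620,122.474) → (72.620,55.713) → (60.383,55.713) → (60.383,122.474). Closed: final G1 returns to the first vertex.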